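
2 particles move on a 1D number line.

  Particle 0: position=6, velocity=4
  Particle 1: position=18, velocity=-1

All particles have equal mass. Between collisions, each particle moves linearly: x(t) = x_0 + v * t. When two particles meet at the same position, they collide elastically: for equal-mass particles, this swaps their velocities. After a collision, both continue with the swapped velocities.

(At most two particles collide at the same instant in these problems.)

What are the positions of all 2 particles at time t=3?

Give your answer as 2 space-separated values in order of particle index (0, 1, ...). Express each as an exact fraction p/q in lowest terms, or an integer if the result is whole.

Collision at t=12/5: particles 0 and 1 swap velocities; positions: p0=78/5 p1=78/5; velocities now: v0=-1 v1=4
Advance to t=3 (no further collisions before then); velocities: v0=-1 v1=4; positions = 15 18

Answer: 15 18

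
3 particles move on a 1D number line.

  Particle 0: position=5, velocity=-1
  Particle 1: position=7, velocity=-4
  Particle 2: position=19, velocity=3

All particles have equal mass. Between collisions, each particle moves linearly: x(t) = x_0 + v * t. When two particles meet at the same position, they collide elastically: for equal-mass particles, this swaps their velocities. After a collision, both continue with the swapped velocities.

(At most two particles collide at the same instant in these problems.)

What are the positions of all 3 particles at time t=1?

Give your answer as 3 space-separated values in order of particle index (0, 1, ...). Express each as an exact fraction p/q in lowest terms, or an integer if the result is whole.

Collision at t=2/3: particles 0 and 1 swap velocities; positions: p0=13/3 p1=13/3 p2=21; velocities now: v0=-4 v1=-1 v2=3
Advance to t=1 (no further collisions before then); velocities: v0=-4 v1=-1 v2=3; positions = 3 4 22

Answer: 3 4 22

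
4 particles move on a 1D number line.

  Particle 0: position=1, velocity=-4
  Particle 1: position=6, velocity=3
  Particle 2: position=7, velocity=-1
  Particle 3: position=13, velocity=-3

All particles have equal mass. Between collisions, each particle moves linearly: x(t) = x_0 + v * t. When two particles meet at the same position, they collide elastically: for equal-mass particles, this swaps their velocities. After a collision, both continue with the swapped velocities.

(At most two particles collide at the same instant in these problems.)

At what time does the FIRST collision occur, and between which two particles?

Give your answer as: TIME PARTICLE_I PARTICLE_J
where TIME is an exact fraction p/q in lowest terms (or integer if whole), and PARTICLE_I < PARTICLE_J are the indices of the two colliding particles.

Answer: 1/4 1 2

Derivation:
Pair (0,1): pos 1,6 vel -4,3 -> not approaching (rel speed -7 <= 0)
Pair (1,2): pos 6,7 vel 3,-1 -> gap=1, closing at 4/unit, collide at t=1/4
Pair (2,3): pos 7,13 vel -1,-3 -> gap=6, closing at 2/unit, collide at t=3
Earliest collision: t=1/4 between 1 and 2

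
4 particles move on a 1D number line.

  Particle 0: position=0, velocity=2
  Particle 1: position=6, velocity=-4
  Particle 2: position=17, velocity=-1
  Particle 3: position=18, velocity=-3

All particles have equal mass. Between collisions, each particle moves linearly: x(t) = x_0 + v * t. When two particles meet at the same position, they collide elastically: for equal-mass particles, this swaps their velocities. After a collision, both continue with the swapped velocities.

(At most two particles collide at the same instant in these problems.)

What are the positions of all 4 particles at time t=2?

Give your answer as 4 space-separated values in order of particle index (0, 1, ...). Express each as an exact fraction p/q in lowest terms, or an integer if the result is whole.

Collision at t=1/2: particles 2 and 3 swap velocities; positions: p0=1 p1=4 p2=33/2 p3=33/2; velocities now: v0=2 v1=-4 v2=-3 v3=-1
Collision at t=1: particles 0 and 1 swap velocities; positions: p0=2 p1=2 p2=15 p3=16; velocities now: v0=-4 v1=2 v2=-3 v3=-1
Advance to t=2 (no further collisions before then); velocities: v0=-4 v1=2 v2=-3 v3=-1; positions = -2 4 12 15

Answer: -2 4 12 15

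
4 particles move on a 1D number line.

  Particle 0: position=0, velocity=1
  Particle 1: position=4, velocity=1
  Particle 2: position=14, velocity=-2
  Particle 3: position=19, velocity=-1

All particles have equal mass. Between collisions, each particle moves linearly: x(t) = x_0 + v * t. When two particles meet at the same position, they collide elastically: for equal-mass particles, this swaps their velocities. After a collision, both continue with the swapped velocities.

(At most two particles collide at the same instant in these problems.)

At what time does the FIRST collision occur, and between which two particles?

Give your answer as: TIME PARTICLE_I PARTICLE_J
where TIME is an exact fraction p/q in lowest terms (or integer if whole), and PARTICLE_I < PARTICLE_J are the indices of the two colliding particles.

Answer: 10/3 1 2

Derivation:
Pair (0,1): pos 0,4 vel 1,1 -> not approaching (rel speed 0 <= 0)
Pair (1,2): pos 4,14 vel 1,-2 -> gap=10, closing at 3/unit, collide at t=10/3
Pair (2,3): pos 14,19 vel -2,-1 -> not approaching (rel speed -1 <= 0)
Earliest collision: t=10/3 between 1 and 2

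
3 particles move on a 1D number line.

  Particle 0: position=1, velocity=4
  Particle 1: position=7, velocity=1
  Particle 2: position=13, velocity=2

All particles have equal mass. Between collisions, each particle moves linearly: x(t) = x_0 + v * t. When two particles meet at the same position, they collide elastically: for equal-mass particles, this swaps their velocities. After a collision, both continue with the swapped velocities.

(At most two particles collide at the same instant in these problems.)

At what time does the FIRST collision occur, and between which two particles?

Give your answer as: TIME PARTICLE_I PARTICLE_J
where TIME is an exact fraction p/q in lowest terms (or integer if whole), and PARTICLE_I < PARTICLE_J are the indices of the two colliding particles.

Answer: 2 0 1

Derivation:
Pair (0,1): pos 1,7 vel 4,1 -> gap=6, closing at 3/unit, collide at t=2
Pair (1,2): pos 7,13 vel 1,2 -> not approaching (rel speed -1 <= 0)
Earliest collision: t=2 between 0 and 1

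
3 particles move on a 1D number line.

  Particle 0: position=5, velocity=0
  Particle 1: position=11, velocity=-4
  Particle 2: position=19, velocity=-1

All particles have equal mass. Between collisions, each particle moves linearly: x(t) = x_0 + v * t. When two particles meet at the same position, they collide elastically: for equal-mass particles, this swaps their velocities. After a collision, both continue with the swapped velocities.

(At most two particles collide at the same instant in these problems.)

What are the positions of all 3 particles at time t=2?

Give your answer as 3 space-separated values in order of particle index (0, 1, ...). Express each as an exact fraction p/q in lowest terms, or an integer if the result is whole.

Collision at t=3/2: particles 0 and 1 swap velocities; positions: p0=5 p1=5 p2=35/2; velocities now: v0=-4 v1=0 v2=-1
Advance to t=2 (no further collisions before then); velocities: v0=-4 v1=0 v2=-1; positions = 3 5 17

Answer: 3 5 17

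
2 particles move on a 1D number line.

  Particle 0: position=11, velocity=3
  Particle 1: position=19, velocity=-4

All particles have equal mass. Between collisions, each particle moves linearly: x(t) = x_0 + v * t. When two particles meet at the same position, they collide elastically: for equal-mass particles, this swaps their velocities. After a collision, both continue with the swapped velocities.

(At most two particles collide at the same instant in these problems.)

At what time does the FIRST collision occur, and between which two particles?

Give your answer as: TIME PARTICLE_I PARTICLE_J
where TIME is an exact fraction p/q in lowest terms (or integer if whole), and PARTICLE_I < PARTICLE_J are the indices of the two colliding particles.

Pair (0,1): pos 11,19 vel 3,-4 -> gap=8, closing at 7/unit, collide at t=8/7
Earliest collision: t=8/7 between 0 and 1

Answer: 8/7 0 1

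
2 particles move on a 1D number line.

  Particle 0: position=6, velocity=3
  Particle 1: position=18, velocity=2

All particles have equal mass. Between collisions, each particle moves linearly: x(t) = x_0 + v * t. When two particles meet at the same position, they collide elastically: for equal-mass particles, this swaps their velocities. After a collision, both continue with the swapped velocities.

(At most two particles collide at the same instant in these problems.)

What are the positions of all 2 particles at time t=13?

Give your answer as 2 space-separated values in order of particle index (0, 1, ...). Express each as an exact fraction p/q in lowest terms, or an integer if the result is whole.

Collision at t=12: particles 0 and 1 swap velocities; positions: p0=42 p1=42; velocities now: v0=2 v1=3
Advance to t=13 (no further collisions before then); velocities: v0=2 v1=3; positions = 44 45

Answer: 44 45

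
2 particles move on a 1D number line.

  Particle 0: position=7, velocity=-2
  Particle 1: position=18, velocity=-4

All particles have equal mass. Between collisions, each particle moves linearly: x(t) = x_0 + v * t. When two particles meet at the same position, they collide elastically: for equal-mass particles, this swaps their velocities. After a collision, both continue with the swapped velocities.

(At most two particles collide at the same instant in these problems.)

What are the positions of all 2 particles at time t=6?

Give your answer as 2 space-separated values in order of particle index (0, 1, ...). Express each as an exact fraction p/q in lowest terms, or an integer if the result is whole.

Answer: -6 -5

Derivation:
Collision at t=11/2: particles 0 and 1 swap velocities; positions: p0=-4 p1=-4; velocities now: v0=-4 v1=-2
Advance to t=6 (no further collisions before then); velocities: v0=-4 v1=-2; positions = -6 -5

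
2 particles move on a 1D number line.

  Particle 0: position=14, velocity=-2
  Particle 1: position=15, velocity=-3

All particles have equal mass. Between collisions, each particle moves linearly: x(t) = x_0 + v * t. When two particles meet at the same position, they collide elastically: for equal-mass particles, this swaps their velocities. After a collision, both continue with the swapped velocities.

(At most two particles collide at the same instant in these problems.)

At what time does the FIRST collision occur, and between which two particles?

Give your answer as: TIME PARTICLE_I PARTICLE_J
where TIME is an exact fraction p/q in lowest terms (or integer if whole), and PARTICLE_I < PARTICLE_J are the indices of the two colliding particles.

Pair (0,1): pos 14,15 vel -2,-3 -> gap=1, closing at 1/unit, collide at t=1
Earliest collision: t=1 between 0 and 1

Answer: 1 0 1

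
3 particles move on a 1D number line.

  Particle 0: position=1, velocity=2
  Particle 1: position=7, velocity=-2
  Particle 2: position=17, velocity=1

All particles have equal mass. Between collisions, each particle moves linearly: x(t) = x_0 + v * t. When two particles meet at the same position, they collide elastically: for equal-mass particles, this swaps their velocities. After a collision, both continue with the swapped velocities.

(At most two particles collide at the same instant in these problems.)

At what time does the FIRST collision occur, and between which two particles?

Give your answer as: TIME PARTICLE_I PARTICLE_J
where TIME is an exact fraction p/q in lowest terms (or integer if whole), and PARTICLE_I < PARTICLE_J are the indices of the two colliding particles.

Answer: 3/2 0 1

Derivation:
Pair (0,1): pos 1,7 vel 2,-2 -> gap=6, closing at 4/unit, collide at t=3/2
Pair (1,2): pos 7,17 vel -2,1 -> not approaching (rel speed -3 <= 0)
Earliest collision: t=3/2 between 0 and 1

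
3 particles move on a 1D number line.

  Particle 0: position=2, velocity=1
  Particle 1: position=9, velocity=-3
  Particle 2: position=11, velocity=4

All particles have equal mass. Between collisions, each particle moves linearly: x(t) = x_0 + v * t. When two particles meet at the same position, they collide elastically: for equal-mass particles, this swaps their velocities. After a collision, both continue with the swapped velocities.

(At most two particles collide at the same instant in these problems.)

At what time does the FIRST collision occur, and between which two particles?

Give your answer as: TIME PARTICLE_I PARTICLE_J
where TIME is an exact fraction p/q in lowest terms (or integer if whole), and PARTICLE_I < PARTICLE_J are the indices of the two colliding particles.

Answer: 7/4 0 1

Derivation:
Pair (0,1): pos 2,9 vel 1,-3 -> gap=7, closing at 4/unit, collide at t=7/4
Pair (1,2): pos 9,11 vel -3,4 -> not approaching (rel speed -7 <= 0)
Earliest collision: t=7/4 between 0 and 1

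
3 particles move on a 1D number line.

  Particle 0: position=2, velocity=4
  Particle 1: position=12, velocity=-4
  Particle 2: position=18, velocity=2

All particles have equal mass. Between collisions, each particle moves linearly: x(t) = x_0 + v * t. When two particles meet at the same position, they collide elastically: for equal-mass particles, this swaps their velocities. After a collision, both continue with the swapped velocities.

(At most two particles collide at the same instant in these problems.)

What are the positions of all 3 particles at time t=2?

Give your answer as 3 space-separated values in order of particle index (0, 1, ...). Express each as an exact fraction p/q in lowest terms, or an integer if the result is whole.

Collision at t=5/4: particles 0 and 1 swap velocities; positions: p0=7 p1=7 p2=41/2; velocities now: v0=-4 v1=4 v2=2
Advance to t=2 (no further collisions before then); velocities: v0=-4 v1=4 v2=2; positions = 4 10 22

Answer: 4 10 22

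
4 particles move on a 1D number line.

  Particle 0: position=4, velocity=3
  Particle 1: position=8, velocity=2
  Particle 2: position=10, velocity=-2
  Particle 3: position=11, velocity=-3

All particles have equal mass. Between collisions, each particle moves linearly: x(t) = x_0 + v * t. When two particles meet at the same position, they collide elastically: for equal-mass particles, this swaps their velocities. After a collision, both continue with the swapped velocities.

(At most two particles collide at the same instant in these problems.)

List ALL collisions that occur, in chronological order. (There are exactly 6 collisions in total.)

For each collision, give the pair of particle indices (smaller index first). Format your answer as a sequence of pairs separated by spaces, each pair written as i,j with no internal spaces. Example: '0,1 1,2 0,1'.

Answer: 1,2 2,3 1,2 0,1 1,2 2,3

Derivation:
Collision at t=1/2: particles 1 and 2 swap velocities; positions: p0=11/2 p1=9 p2=9 p3=19/2; velocities now: v0=3 v1=-2 v2=2 v3=-3
Collision at t=3/5: particles 2 and 3 swap velocities; positions: p0=29/5 p1=44/5 p2=46/5 p3=46/5; velocities now: v0=3 v1=-2 v2=-3 v3=2
Collision at t=1: particles 1 and 2 swap velocities; positions: p0=7 p1=8 p2=8 p3=10; velocities now: v0=3 v1=-3 v2=-2 v3=2
Collision at t=7/6: particles 0 and 1 swap velocities; positions: p0=15/2 p1=15/2 p2=23/3 p3=31/3; velocities now: v0=-3 v1=3 v2=-2 v3=2
Collision at t=6/5: particles 1 and 2 swap velocities; positions: p0=37/5 p1=38/5 p2=38/5 p3=52/5; velocities now: v0=-3 v1=-2 v2=3 v3=2
Collision at t=4: particles 2 and 3 swap velocities; positions: p0=-1 p1=2 p2=16 p3=16; velocities now: v0=-3 v1=-2 v2=2 v3=3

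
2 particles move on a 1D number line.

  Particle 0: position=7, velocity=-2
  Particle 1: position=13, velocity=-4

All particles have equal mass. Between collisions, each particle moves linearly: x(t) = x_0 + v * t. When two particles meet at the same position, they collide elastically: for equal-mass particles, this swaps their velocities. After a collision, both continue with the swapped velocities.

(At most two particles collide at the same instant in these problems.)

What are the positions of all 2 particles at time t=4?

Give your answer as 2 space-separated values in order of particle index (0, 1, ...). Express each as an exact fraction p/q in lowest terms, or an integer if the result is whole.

Answer: -3 -1

Derivation:
Collision at t=3: particles 0 and 1 swap velocities; positions: p0=1 p1=1; velocities now: v0=-4 v1=-2
Advance to t=4 (no further collisions before then); velocities: v0=-4 v1=-2; positions = -3 -1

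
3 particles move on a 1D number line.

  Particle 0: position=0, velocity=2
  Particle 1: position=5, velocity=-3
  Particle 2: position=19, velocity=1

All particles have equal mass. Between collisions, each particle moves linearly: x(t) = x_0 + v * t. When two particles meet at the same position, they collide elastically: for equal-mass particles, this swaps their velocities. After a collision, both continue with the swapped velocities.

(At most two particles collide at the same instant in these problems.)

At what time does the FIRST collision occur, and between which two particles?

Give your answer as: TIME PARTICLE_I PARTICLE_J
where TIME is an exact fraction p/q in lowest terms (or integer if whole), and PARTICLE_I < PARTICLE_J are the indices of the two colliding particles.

Answer: 1 0 1

Derivation:
Pair (0,1): pos 0,5 vel 2,-3 -> gap=5, closing at 5/unit, collide at t=1
Pair (1,2): pos 5,19 vel -3,1 -> not approaching (rel speed -4 <= 0)
Earliest collision: t=1 between 0 and 1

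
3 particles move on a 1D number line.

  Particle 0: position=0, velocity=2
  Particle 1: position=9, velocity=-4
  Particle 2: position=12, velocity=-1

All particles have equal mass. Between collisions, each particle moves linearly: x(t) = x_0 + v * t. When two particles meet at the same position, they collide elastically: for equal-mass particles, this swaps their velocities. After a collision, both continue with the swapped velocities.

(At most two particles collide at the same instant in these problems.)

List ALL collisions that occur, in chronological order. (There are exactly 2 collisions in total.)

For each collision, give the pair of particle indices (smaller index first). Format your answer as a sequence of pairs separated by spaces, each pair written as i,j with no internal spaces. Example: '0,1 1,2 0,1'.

Answer: 0,1 1,2

Derivation:
Collision at t=3/2: particles 0 and 1 swap velocities; positions: p0=3 p1=3 p2=21/2; velocities now: v0=-4 v1=2 v2=-1
Collision at t=4: particles 1 and 2 swap velocities; positions: p0=-7 p1=8 p2=8; velocities now: v0=-4 v1=-1 v2=2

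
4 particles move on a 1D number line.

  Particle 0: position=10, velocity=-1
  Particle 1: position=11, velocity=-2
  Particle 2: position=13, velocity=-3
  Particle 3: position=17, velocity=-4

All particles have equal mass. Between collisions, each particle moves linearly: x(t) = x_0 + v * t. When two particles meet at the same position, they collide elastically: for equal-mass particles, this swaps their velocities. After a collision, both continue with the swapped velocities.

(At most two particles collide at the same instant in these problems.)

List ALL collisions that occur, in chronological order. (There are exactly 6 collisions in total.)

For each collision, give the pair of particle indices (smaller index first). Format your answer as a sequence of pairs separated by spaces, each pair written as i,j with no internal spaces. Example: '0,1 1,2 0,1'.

Answer: 0,1 1,2 0,1 2,3 1,2 0,1

Derivation:
Collision at t=1: particles 0 and 1 swap velocities; positions: p0=9 p1=9 p2=10 p3=13; velocities now: v0=-2 v1=-1 v2=-3 v3=-4
Collision at t=3/2: particles 1 and 2 swap velocities; positions: p0=8 p1=17/2 p2=17/2 p3=11; velocities now: v0=-2 v1=-3 v2=-1 v3=-4
Collision at t=2: particles 0 and 1 swap velocities; positions: p0=7 p1=7 p2=8 p3=9; velocities now: v0=-3 v1=-2 v2=-1 v3=-4
Collision at t=7/3: particles 2 and 3 swap velocities; positions: p0=6 p1=19/3 p2=23/3 p3=23/3; velocities now: v0=-3 v1=-2 v2=-4 v3=-1
Collision at t=3: particles 1 and 2 swap velocities; positions: p0=4 p1=5 p2=5 p3=7; velocities now: v0=-3 v1=-4 v2=-2 v3=-1
Collision at t=4: particles 0 and 1 swap velocities; positions: p0=1 p1=1 p2=3 p3=6; velocities now: v0=-4 v1=-3 v2=-2 v3=-1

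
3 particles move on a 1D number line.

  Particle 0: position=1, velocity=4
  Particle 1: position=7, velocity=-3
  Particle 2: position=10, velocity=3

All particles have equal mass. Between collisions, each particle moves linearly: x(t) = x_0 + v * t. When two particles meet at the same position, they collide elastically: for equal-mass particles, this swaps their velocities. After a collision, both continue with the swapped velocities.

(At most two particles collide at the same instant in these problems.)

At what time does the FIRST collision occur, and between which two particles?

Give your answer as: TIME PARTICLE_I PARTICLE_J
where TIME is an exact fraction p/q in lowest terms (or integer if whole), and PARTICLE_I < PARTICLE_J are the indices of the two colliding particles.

Pair (0,1): pos 1,7 vel 4,-3 -> gap=6, closing at 7/unit, collide at t=6/7
Pair (1,2): pos 7,10 vel -3,3 -> not approaching (rel speed -6 <= 0)
Earliest collision: t=6/7 between 0 and 1

Answer: 6/7 0 1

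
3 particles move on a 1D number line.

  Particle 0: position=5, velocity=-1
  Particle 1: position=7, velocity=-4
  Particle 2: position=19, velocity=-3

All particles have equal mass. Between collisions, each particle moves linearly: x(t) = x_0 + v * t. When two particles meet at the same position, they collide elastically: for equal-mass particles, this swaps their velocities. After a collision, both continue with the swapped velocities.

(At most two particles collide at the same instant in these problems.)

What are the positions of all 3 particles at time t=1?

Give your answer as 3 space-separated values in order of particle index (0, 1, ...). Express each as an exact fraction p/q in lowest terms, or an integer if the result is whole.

Collision at t=2/3: particles 0 and 1 swap velocities; positions: p0=13/3 p1=13/3 p2=17; velocities now: v0=-4 v1=-1 v2=-3
Advance to t=1 (no further collisions before then); velocities: v0=-4 v1=-1 v2=-3; positions = 3 4 16

Answer: 3 4 16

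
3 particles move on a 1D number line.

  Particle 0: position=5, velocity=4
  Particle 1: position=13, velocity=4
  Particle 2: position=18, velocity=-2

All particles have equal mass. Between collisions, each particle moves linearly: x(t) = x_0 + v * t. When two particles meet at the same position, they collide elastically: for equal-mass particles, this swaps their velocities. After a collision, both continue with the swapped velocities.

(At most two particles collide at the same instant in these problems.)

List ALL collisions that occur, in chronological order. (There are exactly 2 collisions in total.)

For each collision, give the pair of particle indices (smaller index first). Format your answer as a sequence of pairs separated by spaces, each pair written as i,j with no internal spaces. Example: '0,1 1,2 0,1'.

Answer: 1,2 0,1

Derivation:
Collision at t=5/6: particles 1 and 2 swap velocities; positions: p0=25/3 p1=49/3 p2=49/3; velocities now: v0=4 v1=-2 v2=4
Collision at t=13/6: particles 0 and 1 swap velocities; positions: p0=41/3 p1=41/3 p2=65/3; velocities now: v0=-2 v1=4 v2=4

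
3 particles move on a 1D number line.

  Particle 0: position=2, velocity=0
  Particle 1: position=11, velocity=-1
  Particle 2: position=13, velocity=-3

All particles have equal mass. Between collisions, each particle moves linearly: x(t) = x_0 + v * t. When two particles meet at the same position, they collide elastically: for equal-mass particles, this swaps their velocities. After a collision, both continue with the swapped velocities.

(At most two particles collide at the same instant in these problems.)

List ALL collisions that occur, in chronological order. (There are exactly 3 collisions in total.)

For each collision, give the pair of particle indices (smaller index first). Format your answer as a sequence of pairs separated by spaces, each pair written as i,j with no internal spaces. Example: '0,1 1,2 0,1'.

Answer: 1,2 0,1 1,2

Derivation:
Collision at t=1: particles 1 and 2 swap velocities; positions: p0=2 p1=10 p2=10; velocities now: v0=0 v1=-3 v2=-1
Collision at t=11/3: particles 0 and 1 swap velocities; positions: p0=2 p1=2 p2=22/3; velocities now: v0=-3 v1=0 v2=-1
Collision at t=9: particles 1 and 2 swap velocities; positions: p0=-14 p1=2 p2=2; velocities now: v0=-3 v1=-1 v2=0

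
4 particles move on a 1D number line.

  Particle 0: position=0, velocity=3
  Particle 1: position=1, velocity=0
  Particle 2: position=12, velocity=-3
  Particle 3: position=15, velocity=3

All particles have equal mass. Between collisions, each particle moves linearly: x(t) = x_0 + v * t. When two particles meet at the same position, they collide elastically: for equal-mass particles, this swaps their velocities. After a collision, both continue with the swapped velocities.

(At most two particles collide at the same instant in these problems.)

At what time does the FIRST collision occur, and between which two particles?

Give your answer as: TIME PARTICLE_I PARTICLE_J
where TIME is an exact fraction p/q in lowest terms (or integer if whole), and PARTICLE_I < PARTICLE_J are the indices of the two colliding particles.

Pair (0,1): pos 0,1 vel 3,0 -> gap=1, closing at 3/unit, collide at t=1/3
Pair (1,2): pos 1,12 vel 0,-3 -> gap=11, closing at 3/unit, collide at t=11/3
Pair (2,3): pos 12,15 vel -3,3 -> not approaching (rel speed -6 <= 0)
Earliest collision: t=1/3 between 0 and 1

Answer: 1/3 0 1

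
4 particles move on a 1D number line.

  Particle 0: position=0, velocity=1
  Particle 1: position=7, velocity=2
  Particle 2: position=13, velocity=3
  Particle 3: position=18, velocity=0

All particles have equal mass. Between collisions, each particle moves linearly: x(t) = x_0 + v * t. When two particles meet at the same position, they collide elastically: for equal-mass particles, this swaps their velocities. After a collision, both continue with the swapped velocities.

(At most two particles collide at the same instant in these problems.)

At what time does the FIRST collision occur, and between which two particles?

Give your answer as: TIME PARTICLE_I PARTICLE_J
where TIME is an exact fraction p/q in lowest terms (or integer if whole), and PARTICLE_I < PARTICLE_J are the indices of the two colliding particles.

Answer: 5/3 2 3

Derivation:
Pair (0,1): pos 0,7 vel 1,2 -> not approaching (rel speed -1 <= 0)
Pair (1,2): pos 7,13 vel 2,3 -> not approaching (rel speed -1 <= 0)
Pair (2,3): pos 13,18 vel 3,0 -> gap=5, closing at 3/unit, collide at t=5/3
Earliest collision: t=5/3 between 2 and 3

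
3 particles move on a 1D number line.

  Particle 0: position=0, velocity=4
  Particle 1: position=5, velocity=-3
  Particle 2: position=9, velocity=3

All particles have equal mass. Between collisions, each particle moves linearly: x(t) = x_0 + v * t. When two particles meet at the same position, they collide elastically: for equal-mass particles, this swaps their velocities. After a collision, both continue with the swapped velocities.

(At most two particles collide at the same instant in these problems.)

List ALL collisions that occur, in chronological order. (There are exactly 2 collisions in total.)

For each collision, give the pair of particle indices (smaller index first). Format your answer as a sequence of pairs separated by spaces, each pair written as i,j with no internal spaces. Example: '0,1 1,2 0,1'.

Answer: 0,1 1,2

Derivation:
Collision at t=5/7: particles 0 and 1 swap velocities; positions: p0=20/7 p1=20/7 p2=78/7; velocities now: v0=-3 v1=4 v2=3
Collision at t=9: particles 1 and 2 swap velocities; positions: p0=-22 p1=36 p2=36; velocities now: v0=-3 v1=3 v2=4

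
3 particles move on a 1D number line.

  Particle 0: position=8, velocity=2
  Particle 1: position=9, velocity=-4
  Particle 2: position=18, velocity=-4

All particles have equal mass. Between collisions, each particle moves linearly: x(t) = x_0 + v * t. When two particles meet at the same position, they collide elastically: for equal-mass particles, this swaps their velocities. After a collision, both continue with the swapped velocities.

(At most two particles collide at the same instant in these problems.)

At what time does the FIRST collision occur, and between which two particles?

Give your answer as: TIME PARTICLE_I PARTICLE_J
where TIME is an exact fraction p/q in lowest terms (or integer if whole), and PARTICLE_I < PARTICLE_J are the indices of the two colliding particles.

Answer: 1/6 0 1

Derivation:
Pair (0,1): pos 8,9 vel 2,-4 -> gap=1, closing at 6/unit, collide at t=1/6
Pair (1,2): pos 9,18 vel -4,-4 -> not approaching (rel speed 0 <= 0)
Earliest collision: t=1/6 between 0 and 1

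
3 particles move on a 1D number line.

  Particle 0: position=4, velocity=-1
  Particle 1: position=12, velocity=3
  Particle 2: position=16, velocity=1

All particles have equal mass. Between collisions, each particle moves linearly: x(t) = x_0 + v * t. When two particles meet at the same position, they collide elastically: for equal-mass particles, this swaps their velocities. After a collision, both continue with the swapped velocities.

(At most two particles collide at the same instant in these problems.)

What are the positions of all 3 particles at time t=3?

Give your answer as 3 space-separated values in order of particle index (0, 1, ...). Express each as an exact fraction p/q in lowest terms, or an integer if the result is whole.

Answer: 1 19 21

Derivation:
Collision at t=2: particles 1 and 2 swap velocities; positions: p0=2 p1=18 p2=18; velocities now: v0=-1 v1=1 v2=3
Advance to t=3 (no further collisions before then); velocities: v0=-1 v1=1 v2=3; positions = 1 19 21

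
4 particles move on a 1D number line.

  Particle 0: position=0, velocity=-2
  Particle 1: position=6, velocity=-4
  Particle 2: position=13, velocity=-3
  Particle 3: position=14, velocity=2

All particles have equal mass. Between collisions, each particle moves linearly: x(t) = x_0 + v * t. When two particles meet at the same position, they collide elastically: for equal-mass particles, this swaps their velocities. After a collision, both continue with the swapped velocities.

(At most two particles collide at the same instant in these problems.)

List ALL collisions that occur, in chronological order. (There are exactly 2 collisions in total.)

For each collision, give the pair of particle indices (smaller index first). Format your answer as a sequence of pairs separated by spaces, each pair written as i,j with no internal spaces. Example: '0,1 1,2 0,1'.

Answer: 0,1 1,2

Derivation:
Collision at t=3: particles 0 and 1 swap velocities; positions: p0=-6 p1=-6 p2=4 p3=20; velocities now: v0=-4 v1=-2 v2=-3 v3=2
Collision at t=13: particles 1 and 2 swap velocities; positions: p0=-46 p1=-26 p2=-26 p3=40; velocities now: v0=-4 v1=-3 v2=-2 v3=2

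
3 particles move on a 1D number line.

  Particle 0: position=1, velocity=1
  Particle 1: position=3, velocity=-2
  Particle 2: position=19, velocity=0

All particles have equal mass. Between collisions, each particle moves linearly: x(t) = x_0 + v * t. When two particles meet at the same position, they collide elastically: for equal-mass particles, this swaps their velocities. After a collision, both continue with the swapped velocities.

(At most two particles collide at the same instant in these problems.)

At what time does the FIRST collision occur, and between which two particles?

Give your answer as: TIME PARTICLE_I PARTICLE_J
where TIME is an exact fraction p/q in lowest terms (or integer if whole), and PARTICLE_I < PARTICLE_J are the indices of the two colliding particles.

Answer: 2/3 0 1

Derivation:
Pair (0,1): pos 1,3 vel 1,-2 -> gap=2, closing at 3/unit, collide at t=2/3
Pair (1,2): pos 3,19 vel -2,0 -> not approaching (rel speed -2 <= 0)
Earliest collision: t=2/3 between 0 and 1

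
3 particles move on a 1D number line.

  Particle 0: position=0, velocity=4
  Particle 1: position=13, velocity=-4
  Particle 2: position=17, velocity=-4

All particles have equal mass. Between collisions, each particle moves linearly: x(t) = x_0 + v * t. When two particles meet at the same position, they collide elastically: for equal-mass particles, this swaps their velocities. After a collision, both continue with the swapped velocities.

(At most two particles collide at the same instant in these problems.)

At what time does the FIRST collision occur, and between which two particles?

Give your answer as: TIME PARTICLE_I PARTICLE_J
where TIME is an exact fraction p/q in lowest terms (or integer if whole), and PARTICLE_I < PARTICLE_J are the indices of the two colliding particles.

Pair (0,1): pos 0,13 vel 4,-4 -> gap=13, closing at 8/unit, collide at t=13/8
Pair (1,2): pos 13,17 vel -4,-4 -> not approaching (rel speed 0 <= 0)
Earliest collision: t=13/8 between 0 and 1

Answer: 13/8 0 1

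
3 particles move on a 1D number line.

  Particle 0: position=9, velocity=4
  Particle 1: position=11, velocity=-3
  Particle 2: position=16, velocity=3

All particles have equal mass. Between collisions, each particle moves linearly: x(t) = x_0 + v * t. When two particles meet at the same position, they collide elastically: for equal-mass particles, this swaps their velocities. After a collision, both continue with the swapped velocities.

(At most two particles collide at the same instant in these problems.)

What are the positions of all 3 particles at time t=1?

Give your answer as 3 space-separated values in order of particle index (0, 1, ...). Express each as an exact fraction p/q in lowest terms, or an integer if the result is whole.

Collision at t=2/7: particles 0 and 1 swap velocities; positions: p0=71/7 p1=71/7 p2=118/7; velocities now: v0=-3 v1=4 v2=3
Advance to t=1 (no further collisions before then); velocities: v0=-3 v1=4 v2=3; positions = 8 13 19

Answer: 8 13 19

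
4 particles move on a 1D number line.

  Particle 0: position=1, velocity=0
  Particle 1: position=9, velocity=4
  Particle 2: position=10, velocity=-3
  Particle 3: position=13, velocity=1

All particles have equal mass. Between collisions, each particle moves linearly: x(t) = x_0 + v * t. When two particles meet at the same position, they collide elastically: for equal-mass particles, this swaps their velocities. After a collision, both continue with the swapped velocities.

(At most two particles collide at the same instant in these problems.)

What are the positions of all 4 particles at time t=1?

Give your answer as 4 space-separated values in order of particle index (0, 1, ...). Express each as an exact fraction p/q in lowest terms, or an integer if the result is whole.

Collision at t=1/7: particles 1 and 2 swap velocities; positions: p0=1 p1=67/7 p2=67/7 p3=92/7; velocities now: v0=0 v1=-3 v2=4 v3=1
Advance to t=1 (no further collisions before then); velocities: v0=0 v1=-3 v2=4 v3=1; positions = 1 7 13 14

Answer: 1 7 13 14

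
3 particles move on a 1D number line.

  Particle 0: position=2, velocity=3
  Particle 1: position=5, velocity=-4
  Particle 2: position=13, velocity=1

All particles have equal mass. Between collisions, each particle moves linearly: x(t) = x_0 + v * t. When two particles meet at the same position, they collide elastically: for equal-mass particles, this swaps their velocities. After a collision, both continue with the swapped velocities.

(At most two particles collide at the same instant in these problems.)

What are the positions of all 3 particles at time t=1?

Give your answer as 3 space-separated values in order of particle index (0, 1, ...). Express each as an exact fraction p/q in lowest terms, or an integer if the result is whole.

Answer: 1 5 14

Derivation:
Collision at t=3/7: particles 0 and 1 swap velocities; positions: p0=23/7 p1=23/7 p2=94/7; velocities now: v0=-4 v1=3 v2=1
Advance to t=1 (no further collisions before then); velocities: v0=-4 v1=3 v2=1; positions = 1 5 14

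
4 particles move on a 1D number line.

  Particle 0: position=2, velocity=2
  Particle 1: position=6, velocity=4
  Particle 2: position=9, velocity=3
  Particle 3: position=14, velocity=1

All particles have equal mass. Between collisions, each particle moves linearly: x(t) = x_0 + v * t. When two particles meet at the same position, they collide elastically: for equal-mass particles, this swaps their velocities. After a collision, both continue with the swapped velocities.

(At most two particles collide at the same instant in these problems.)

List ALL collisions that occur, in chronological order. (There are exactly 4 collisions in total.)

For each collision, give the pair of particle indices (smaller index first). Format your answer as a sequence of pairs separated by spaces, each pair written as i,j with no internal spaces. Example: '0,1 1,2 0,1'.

Collision at t=5/2: particles 2 and 3 swap velocities; positions: p0=7 p1=16 p2=33/2 p3=33/2; velocities now: v0=2 v1=4 v2=1 v3=3
Collision at t=8/3: particles 1 and 2 swap velocities; positions: p0=22/3 p1=50/3 p2=50/3 p3=17; velocities now: v0=2 v1=1 v2=4 v3=3
Collision at t=3: particles 2 and 3 swap velocities; positions: p0=8 p1=17 p2=18 p3=18; velocities now: v0=2 v1=1 v2=3 v3=4
Collision at t=12: particles 0 and 1 swap velocities; positions: p0=26 p1=26 p2=45 p3=54; velocities now: v0=1 v1=2 v2=3 v3=4

Answer: 2,3 1,2 2,3 0,1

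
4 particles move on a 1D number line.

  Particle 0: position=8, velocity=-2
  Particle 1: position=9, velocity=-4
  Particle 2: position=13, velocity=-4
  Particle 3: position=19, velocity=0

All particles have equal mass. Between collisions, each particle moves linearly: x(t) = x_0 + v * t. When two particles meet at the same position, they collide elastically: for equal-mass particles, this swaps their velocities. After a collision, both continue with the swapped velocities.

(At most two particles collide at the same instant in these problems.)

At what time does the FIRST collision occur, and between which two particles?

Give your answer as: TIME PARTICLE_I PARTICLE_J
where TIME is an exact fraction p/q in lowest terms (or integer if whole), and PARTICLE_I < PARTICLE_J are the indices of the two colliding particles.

Pair (0,1): pos 8,9 vel -2,-4 -> gap=1, closing at 2/unit, collide at t=1/2
Pair (1,2): pos 9,13 vel -4,-4 -> not approaching (rel speed 0 <= 0)
Pair (2,3): pos 13,19 vel -4,0 -> not approaching (rel speed -4 <= 0)
Earliest collision: t=1/2 between 0 and 1

Answer: 1/2 0 1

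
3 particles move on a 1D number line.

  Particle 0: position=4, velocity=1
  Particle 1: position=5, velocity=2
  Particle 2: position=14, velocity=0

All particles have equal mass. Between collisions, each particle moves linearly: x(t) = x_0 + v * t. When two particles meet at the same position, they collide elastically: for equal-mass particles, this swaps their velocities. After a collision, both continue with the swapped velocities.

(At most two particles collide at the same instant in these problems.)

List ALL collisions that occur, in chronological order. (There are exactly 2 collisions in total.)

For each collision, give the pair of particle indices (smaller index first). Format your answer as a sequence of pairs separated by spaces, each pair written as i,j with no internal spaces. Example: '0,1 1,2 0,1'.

Answer: 1,2 0,1

Derivation:
Collision at t=9/2: particles 1 and 2 swap velocities; positions: p0=17/2 p1=14 p2=14; velocities now: v0=1 v1=0 v2=2
Collision at t=10: particles 0 and 1 swap velocities; positions: p0=14 p1=14 p2=25; velocities now: v0=0 v1=1 v2=2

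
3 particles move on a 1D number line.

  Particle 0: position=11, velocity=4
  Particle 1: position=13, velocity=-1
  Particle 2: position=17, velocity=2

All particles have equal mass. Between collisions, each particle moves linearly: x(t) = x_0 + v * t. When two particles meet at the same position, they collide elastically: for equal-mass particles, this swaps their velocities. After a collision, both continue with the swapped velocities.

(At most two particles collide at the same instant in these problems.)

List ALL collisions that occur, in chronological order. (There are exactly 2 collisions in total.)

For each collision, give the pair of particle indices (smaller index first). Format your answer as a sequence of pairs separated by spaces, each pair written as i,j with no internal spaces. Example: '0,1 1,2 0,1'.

Answer: 0,1 1,2

Derivation:
Collision at t=2/5: particles 0 and 1 swap velocities; positions: p0=63/5 p1=63/5 p2=89/5; velocities now: v0=-1 v1=4 v2=2
Collision at t=3: particles 1 and 2 swap velocities; positions: p0=10 p1=23 p2=23; velocities now: v0=-1 v1=2 v2=4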